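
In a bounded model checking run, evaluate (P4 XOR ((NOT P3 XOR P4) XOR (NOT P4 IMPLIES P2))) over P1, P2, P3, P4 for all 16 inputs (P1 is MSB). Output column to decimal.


Formula: (P4 XOR ((NOT P3 XOR P4) XOR (NOT P4 IMPLIES P2))) over P1, P2, P3, P4 (16 rows)
Evaluate each row (bits = P1,P2,P3,P4, MSB first):
  row 0 [0000]: (0 XOR ((NOT 0 XOR 0) XOR (NOT 0 IMPLIES 0))) -> 1
  row 1 [0001]: (1 XOR ((NOT 0 XOR 1) XOR (NOT 1 IMPLIES 0))) -> 0
  row 2 [0010]: (0 XOR ((NOT 1 XOR 0) XOR (NOT 0 IMPLIES 0))) -> 0
  row 3 [0011]: (1 XOR ((NOT 1 XOR 1) XOR (NOT 1 IMPLIES 0))) -> 1
  row 4 [0100]: (0 XOR ((NOT 0 XOR 0) XOR (NOT 0 IMPLIES 1))) -> 0
  row 5 [0101]: (1 XOR ((NOT 0 XOR 1) XOR (NOT 1 IMPLIES 1))) -> 0
  row 6 [0110]: (0 XOR ((NOT 1 XOR 0) XOR (NOT 0 IMPLIES 1))) -> 1
  row 7 [0111]: (1 XOR ((NOT 1 XOR 1) XOR (NOT 1 IMPLIES 1))) -> 1
  row 8 [1000]: (0 XOR ((NOT 0 XOR 0) XOR (NOT 0 IMPLIES 0))) -> 1
  row 9 [1001]: (1 XOR ((NOT 0 XOR 1) XOR (NOT 1 IMPLIES 0))) -> 0
  row 10 [1010]: (0 XOR ((NOT 1 XOR 0) XOR (NOT 0 IMPLIES 0))) -> 0
  row 11 [1011]: (1 XOR ((NOT 1 XOR 1) XOR (NOT 1 IMPLIES 0))) -> 1
  row 12 [1100]: (0 XOR ((NOT 0 XOR 0) XOR (NOT 0 IMPLIES 1))) -> 0
  row 13 [1101]: (1 XOR ((NOT 0 XOR 1) XOR (NOT 1 IMPLIES 1))) -> 0
  row 14 [1110]: (0 XOR ((NOT 1 XOR 0) XOR (NOT 0 IMPLIES 1))) -> 1
  row 15 [1111]: (1 XOR ((NOT 1 XOR 1) XOR (NOT 1 IMPLIES 1))) -> 1
Full result column, 4 rows per line (P1,P2 fixed per line; P3,P4 runs 00..11 left to right):
  rows 0-3 [P1,P2=00]: 1001  = hex 9
  rows 4-7 [P1,P2=01]: 0011  = hex 3
  rows 8-11 [P1,P2=10]: 1001  = hex 9
  rows 12-15 [P1,P2=11]: 0011  = hex 3
Output column (row 0 .. row 15) = 1001001110010011
Output column grouped in 4s = 1001 0011 1001 0011 = 0x9393
Convert to decimal digit by digit (value = value*16 + digit):
  9 -> 9
  9*16 + 3 = 147
  147*16 + 9 = 2361
  2361*16 + 3 = 37779
Decimal = 37779

37779


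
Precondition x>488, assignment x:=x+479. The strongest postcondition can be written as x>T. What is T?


Formula: sp(P, x:=E) = exists old_x. (x = E[old_x/x]) AND P[old_x/x] (old_x is the value of x before the assignment; eliminate old_x by solving x = E[old_x/x] for old_x)
Step 1: Precondition P: x>488, i.e. old_x > 488
Step 2: Assignment gives x = old_x + 479, so old_x = x - 479
Step 3: Substitute into P: x - 479 > 488
Step 4: Simplify: x > 488+479 = 967

967


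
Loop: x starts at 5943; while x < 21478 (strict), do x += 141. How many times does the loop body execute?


Step 1: x goes from 5943 toward 21478 by 141; the body runs while x<21478, so iterations = ceil((bound-start)/step)
Step 2: Distance=15535
Step 3: ceil(15535/141)=111

111


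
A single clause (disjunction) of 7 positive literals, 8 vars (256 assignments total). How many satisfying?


Step 1: Total=2^8=256
Step 2: Unsat when all 7 false: 2^1=2
Step 3: Sat=256-2=254

254


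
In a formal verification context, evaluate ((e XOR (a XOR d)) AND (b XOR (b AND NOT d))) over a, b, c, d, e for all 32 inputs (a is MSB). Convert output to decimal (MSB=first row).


Formula: ((e XOR (a XOR d)) AND (b XOR (b AND NOT d))) over a, b, c, d, e (32 rows)
Evaluate each row (bits = a,b,c,d,e, MSB first):
  row 0 [00000]: ((0 XOR (0 XOR 0)) AND (0 XOR (0 AND NOT 0))) -> 0
  row 1 [00001]: ((1 XOR (0 XOR 0)) AND (0 XOR (0 AND NOT 0))) -> 0
  row 2 [00010]: ((0 XOR (0 XOR 1)) AND (0 XOR (0 AND NOT 1))) -> 0
  row 3 [00011]: ((1 XOR (0 XOR 1)) AND (0 XOR (0 AND NOT 1))) -> 0
  row 4 [00100]: ((0 XOR (0 XOR 0)) AND (0 XOR (0 AND NOT 0))) -> 0
  row 5 [00101]: ((1 XOR (0 XOR 0)) AND (0 XOR (0 AND NOT 0))) -> 0
  row 6 [00110]: ((0 XOR (0 XOR 1)) AND (0 XOR (0 AND NOT 1))) -> 0
  row 7 [00111]: ((1 XOR (0 XOR 1)) AND (0 XOR (0 AND NOT 1))) -> 0
  row 8 [01000]: ((0 XOR (0 XOR 0)) AND (1 XOR (1 AND NOT 0))) -> 0
  row 9 [01001]: ((1 XOR (0 XOR 0)) AND (1 XOR (1 AND NOT 0))) -> 0
  row 10 [01010]: ((0 XOR (0 XOR 1)) AND (1 XOR (1 AND NOT 1))) -> 1
  row 11 [01011]: ((1 XOR (0 XOR 1)) AND (1 XOR (1 AND NOT 1))) -> 0
  row 12 [01100]: ((0 XOR (0 XOR 0)) AND (1 XOR (1 AND NOT 0))) -> 0
  row 13 [01101]: ((1 XOR (0 XOR 0)) AND (1 XOR (1 AND NOT 0))) -> 0
  row 14 [01110]: ((0 XOR (0 XOR 1)) AND (1 XOR (1 AND NOT 1))) -> 1
  row 15 [01111]: ((1 XOR (0 XOR 1)) AND (1 XOR (1 AND NOT 1))) -> 0
  row 16 [10000]: ((0 XOR (1 XOR 0)) AND (0 XOR (0 AND NOT 0))) -> 0
  row 17 [10001]: ((1 XOR (1 XOR 0)) AND (0 XOR (0 AND NOT 0))) -> 0
  row 18 [10010]: ((0 XOR (1 XOR 1)) AND (0 XOR (0 AND NOT 1))) -> 0
  row 19 [10011]: ((1 XOR (1 XOR 1)) AND (0 XOR (0 AND NOT 1))) -> 0
  row 20 [10100]: ((0 XOR (1 XOR 0)) AND (0 XOR (0 AND NOT 0))) -> 0
  row 21 [10101]: ((1 XOR (1 XOR 0)) AND (0 XOR (0 AND NOT 0))) -> 0
  row 22 [10110]: ((0 XOR (1 XOR 1)) AND (0 XOR (0 AND NOT 1))) -> 0
  row 23 [10111]: ((1 XOR (1 XOR 1)) AND (0 XOR (0 AND NOT 1))) -> 0
  row 24 [11000]: ((0 XOR (1 XOR 0)) AND (1 XOR (1 AND NOT 0))) -> 0
  row 25 [11001]: ((1 XOR (1 XOR 0)) AND (1 XOR (1 AND NOT 0))) -> 0
  row 26 [11010]: ((0 XOR (1 XOR 1)) AND (1 XOR (1 AND NOT 1))) -> 0
  row 27 [11011]: ((1 XOR (1 XOR 1)) AND (1 XOR (1 AND NOT 1))) -> 1
  row 28 [11100]: ((0 XOR (1 XOR 0)) AND (1 XOR (1 AND NOT 0))) -> 0
  row 29 [11101]: ((1 XOR (1 XOR 0)) AND (1 XOR (1 AND NOT 0))) -> 0
  row 30 [11110]: ((0 XOR (1 XOR 1)) AND (1 XOR (1 AND NOT 1))) -> 0
  row 31 [11111]: ((1 XOR (1 XOR 1)) AND (1 XOR (1 AND NOT 1))) -> 1
Full result column, 4 rows per line (a,b,c fixed per line; d,e runs 00..11 left to right):
  rows 0-3 [a,b,c=000]: 0000  = hex 0
  rows 4-7 [a,b,c=001]: 0000  = hex 0
  rows 8-11 [a,b,c=010]: 0010  = hex 2
  rows 12-15 [a,b,c=011]: 0010  = hex 2
  rows 16-19 [a,b,c=100]: 0000  = hex 0
  rows 20-23 [a,b,c=101]: 0000  = hex 0
  rows 24-27 [a,b,c=110]: 0001  = hex 1
  rows 28-31 [a,b,c=111]: 0001  = hex 1
Output column (row 0 .. row 31) = 00000000001000100000000000010001
Output column grouped in 4s = 0000 0000 0010 0010 0000 0000 0001 0001 = 0x00220011
Convert to decimal digit by digit (value = value*16 + digit):
  0 -> 0
  0*16 + 0 = 0
  0*16 + 2 = 2
  2*16 + 2 = 34
  34*16 + 0 = 544
  544*16 + 0 = 8704
  8704*16 + 1 = 139265
  139265*16 + 1 = 2228241
Decimal = 2228241

2228241


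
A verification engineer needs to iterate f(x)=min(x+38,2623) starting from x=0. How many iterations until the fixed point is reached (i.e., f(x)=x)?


Step 1: x=0, cap=2623, increment=38
Step 2: x grows by 38 each step until capped at 2623; fixed point is x=2623
Step 3: iterations = ceil(2623/38) = 70

70


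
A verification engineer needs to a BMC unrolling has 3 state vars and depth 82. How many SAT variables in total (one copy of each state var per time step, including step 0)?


BMC unrolls to depth k, creating one copy of each state var for steps 0..k.
Step count = 82 + 1 = 83 (steps 0 through 82)
Vars per step = 3
Total = 3 * 83 = 249

249


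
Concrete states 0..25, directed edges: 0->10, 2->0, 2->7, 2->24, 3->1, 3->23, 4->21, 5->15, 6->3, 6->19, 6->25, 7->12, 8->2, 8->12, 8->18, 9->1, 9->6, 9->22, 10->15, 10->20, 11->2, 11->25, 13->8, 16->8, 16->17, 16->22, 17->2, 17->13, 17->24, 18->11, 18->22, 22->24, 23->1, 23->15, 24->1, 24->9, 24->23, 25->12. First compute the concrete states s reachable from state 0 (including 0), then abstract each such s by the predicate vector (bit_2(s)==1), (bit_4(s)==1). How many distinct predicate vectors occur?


BFS from 0:
Concrete reachable: {0, 10, 15, 20}
Abstract via predicates (bit_2(s)==1), (bit_4(s)==1):
  (0,0) <- {0, 10}
  (1,0) <- {15}
  (1,1) <- {20}
Distinct abstract states = 3

3


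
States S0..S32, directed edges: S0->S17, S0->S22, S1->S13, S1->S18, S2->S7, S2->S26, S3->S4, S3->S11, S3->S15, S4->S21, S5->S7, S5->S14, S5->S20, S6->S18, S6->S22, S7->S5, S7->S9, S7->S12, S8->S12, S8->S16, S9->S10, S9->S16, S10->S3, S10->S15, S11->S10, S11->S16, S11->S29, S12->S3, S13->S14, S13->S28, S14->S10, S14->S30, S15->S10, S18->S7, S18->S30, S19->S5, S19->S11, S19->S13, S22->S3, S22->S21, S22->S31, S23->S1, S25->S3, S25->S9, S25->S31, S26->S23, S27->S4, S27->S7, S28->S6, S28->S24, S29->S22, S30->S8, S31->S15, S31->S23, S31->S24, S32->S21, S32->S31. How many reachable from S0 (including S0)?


BFS from S0:
  layer 0: {S0}
  layer 1: {S17, S22}
  layer 2: {S3, S21, S31}
  layer 3: {S4, S11, S15, S23, S24}
  layer 4: {S1, S10, S16, S29}
  layer 5: {S13, S18}
  layer 6: {S7, S14, S28, S30}
  layer 7: {S5, S6, S8, S9, S12}
  layer 8: {S20}
Reachable set: {S0, S1, S3, S4, S5, S6, S7, S8, S9, S10, S11, S12, S13, S14, S15, S16, S17, S18, S20, S21, S22, S23, S24, S28, S29, S30, S31}
Count = 27

27


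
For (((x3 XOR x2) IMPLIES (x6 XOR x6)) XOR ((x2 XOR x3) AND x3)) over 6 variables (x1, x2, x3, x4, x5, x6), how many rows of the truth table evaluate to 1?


Formula: (((x3 XOR x2) IMPLIES (x6 XOR x6)) XOR ((x2 XOR x3) AND x3)) over 6 vars (64 rows)
Evaluate each row (x1, x2, x3, x4, x5, x6 as bits, MSB first):
  row 0 [000000]: (((0 XOR 0) IMPLIES (0 XOR 0)) XOR ((0 XOR 0) AND 0)) -> 1
  row 1 [000001]: (((0 XOR 0) IMPLIES (1 XOR 1)) XOR ((0 XOR 0) AND 0)) -> 1
  row 2 [000010]: (((0 XOR 0) IMPLIES (0 XOR 0)) XOR ((0 XOR 0) AND 0)) -> 1
  row 3 [000011]: (((0 XOR 0) IMPLIES (1 XOR 1)) XOR ((0 XOR 0) AND 0)) -> 1
  row 4 [000100]: (((0 XOR 0) IMPLIES (0 XOR 0)) XOR ((0 XOR 0) AND 0)) -> 1
  (every remaining row is evaluated the same way; all 64 results are listed next)
Full result column, 8 rows per line (x1,x2,x3 fixed per line; x4,x5,x6 runs 000..111 left to right):
  rows 0-7 [x1,x2,x3=000]: 11111111  (ones: 8)
  rows 8-15 [x1,x2,x3=001]: 11111111  (ones: 8)
  rows 16-23 [x1,x2,x3=010]: 00000000  (ones: 0)
  rows 24-31 [x1,x2,x3=011]: 11111111  (ones: 8)
  rows 32-39 [x1,x2,x3=100]: 11111111  (ones: 8)
  rows 40-47 [x1,x2,x3=101]: 11111111  (ones: 8)
  rows 48-55 [x1,x2,x3=110]: 00000000  (ones: 0)
  rows 56-63 [x1,x2,x3=111]: 11111111  (ones: 8)
Count of 1-rows = 8+8+0+8+8+8+0+8 = 48

48


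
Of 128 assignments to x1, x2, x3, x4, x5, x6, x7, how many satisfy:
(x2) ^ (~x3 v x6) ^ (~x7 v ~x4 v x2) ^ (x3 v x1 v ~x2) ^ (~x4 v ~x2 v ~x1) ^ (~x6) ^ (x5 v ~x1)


CNF with 7 clauses over 7 vars (128 assignments).
An assignment satisfies CNF iff every clause has >=1 true literal.
Check each row (bits = x1,x2,x3,x4,x5,x6,x7; clause T/F shown):
  row 0 [0000000]: clauses=FTTTTTT -> 0
  row 1 [0000001]: clauses=FTTTTTT -> 0
  row 2 [0000010]: clauses=FTTTTFT -> 0
  row 3 [0000011]: clauses=FTTTTFT -> 0
  row 4 [0000100]: clauses=FTTTTTT -> 0
  (every remaining row is evaluated the same way; all 128 results are listed next)
Full result column, 8 rows per line (x1,x2,x3,x4 fixed per line; x5,x6,x7 runs 000..111 left to right):
  rows 0-7 [x1,x2,x3,x4=0000]: 00000000  (ones: 0)
  rows 8-15 [x1,x2,x3,x4=0001]: 00000000  (ones: 0)
  rows 16-23 [x1,x2,x3,x4=0010]: 00000000  (ones: 0)
  rows 24-31 [x1,x2,x3,x4=0011]: 00000000  (ones: 0)
  rows 32-39 [x1,x2,x3,x4=0100]: 00000000  (ones: 0)
  rows 40-47 [x1,x2,x3,x4=0101]: 00000000  (ones: 0)
  rows 48-55 [x1,x2,x3,x4=0110]: 00000000  (ones: 0)
  rows 56-63 [x1,x2,x3,x4=0111]: 00000000  (ones: 0)
  rows 64-71 [x1,x2,x3,x4=1000]: 00000000  (ones: 0)
  rows 72-79 [x1,x2,x3,x4=1001]: 00000000  (ones: 0)
  rows 80-87 [x1,x2,x3,x4=1010]: 00000000  (ones: 0)
  rows 88-95 [x1,x2,x3,x4=1011]: 00000000  (ones: 0)
  rows 96-103 [x1,x2,x3,x4=1100]: 00001100  (ones: 2)
  rows 104-111 [x1,x2,x3,x4=1101]: 00000000  (ones: 0)
  rows 112-119 [x1,x2,x3,x4=1110]: 00000000  (ones: 0)
  rows 120-127 [x1,x2,x3,x4=1111]: 00000000  (ones: 0)
Satisfying assignments = 0+0+0+0+0+0+0+0+0+0+0+0+2+0+0+0 = 2

2


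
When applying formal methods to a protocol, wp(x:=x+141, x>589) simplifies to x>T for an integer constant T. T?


Formula: wp(x:=E, P) = P[E/x] (substitute E for x in postcondition)
Step 1: Postcondition: x>589
Step 2: Substitute x+141 for x: x+141>589
Step 3: Solve for x: x > 589-141 = 448

448


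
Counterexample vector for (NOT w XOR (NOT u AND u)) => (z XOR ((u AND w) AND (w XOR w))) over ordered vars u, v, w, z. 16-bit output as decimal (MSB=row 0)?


F1 = (NOT w XOR (NOT u AND u))
F2 = (z XOR ((u AND w) AND (w XOR w)))
Counterexample to F1=>F2 is where F1=1 and F2=0.
Evaluate each row (bits = u,v,w,z, MSB first):
  row 0 [0000]: F1=1 F2=0 -> F1&~F2 -> 1
  row 1 [0001]: F1=1 F2=1 -> F1&~F2 -> 0
  row 2 [0010]: F1=0 F2=0 -> F1&~F2 -> 0
  row 3 [0011]: F1=0 F2=1 -> F1&~F2 -> 0
  row 4 [0100]: F1=1 F2=0 -> F1&~F2 -> 1
  row 5 [0101]: F1=1 F2=1 -> F1&~F2 -> 0
  row 6 [0110]: F1=0 F2=0 -> F1&~F2 -> 0
  row 7 [0111]: F1=0 F2=1 -> F1&~F2 -> 0
  row 8 [1000]: F1=1 F2=0 -> F1&~F2 -> 1
  row 9 [1001]: F1=1 F2=1 -> F1&~F2 -> 0
  row 10 [1010]: F1=0 F2=0 -> F1&~F2 -> 0
  row 11 [1011]: F1=0 F2=1 -> F1&~F2 -> 0
  row 12 [1100]: F1=1 F2=0 -> F1&~F2 -> 1
  row 13 [1101]: F1=1 F2=1 -> F1&~F2 -> 0
  row 14 [1110]: F1=0 F2=0 -> F1&~F2 -> 0
  row 15 [1111]: F1=0 F2=1 -> F1&~F2 -> 0
Full result column, 4 rows per line (u,v fixed per line; w,z runs 00..11 left to right):
  rows 0-3 [u,v=00]: 1000  = hex 8
  rows 4-7 [u,v=01]: 1000  = hex 8
  rows 8-11 [u,v=10]: 1000  = hex 8
  rows 12-15 [u,v=11]: 1000  = hex 8
Counterexample vector (row 0 .. row 15) = 1000100010001000
Output column grouped in 4s = 1000 1000 1000 1000 = 0x8888
Convert to decimal digit by digit (value = value*16 + digit):
  8 -> 8
  8*16 + 8 = 136
  136*16 + 8 = 2184
  2184*16 + 8 = 34952
Decimal = 34952

34952


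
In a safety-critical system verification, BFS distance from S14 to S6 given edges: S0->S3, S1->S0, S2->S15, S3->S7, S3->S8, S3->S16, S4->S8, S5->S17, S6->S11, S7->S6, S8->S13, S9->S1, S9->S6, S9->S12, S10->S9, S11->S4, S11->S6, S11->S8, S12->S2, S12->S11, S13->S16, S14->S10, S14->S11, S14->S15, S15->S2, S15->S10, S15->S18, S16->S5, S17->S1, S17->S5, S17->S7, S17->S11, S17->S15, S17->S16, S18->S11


BFS layer-by-layer from S14:
  dist 0: {S14}
  dist 1: {S10, S11, S15}
  dist 2: {S2, S4, S6, S8, S9, S18}
  -> S6 reached at distance 2
Shortest path length = 2

2


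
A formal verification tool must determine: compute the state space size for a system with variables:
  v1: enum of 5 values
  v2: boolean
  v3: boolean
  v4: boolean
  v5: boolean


State space = product of domain sizes of all variables.
Domain sizes:
  v1 (enum of 5 values): 5
  v2 (boolean): 2
  v3 (boolean): 2
  v4 (boolean): 2
  v5 (boolean): 2
Product = 5 * 2 * 2 * 2 * 2 = 80

80


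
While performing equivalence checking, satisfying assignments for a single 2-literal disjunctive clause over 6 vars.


Step 1: Total=2^6=64
Step 2: Unsat when all 2 false: 2^4=16
Step 3: Sat=64-16=48

48


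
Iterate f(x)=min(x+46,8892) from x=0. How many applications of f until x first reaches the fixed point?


Step 1: x=0, cap=8892, increment=46
Step 2: x grows by 46 each step until capped at 8892; fixed point is x=8892
Step 3: iterations = ceil(8892/46) = 194

194


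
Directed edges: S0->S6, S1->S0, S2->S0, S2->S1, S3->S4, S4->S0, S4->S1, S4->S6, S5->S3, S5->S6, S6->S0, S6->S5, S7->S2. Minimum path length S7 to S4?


BFS layer-by-layer from S7:
  dist 0: {S7}
  dist 1: {S2}
  dist 2: {S0, S1}
  dist 3: {S6}
  dist 4: {S5}
  dist 5: {S3}
  dist 6: {S4}
  -> S4 reached at distance 6
Shortest path length = 6

6


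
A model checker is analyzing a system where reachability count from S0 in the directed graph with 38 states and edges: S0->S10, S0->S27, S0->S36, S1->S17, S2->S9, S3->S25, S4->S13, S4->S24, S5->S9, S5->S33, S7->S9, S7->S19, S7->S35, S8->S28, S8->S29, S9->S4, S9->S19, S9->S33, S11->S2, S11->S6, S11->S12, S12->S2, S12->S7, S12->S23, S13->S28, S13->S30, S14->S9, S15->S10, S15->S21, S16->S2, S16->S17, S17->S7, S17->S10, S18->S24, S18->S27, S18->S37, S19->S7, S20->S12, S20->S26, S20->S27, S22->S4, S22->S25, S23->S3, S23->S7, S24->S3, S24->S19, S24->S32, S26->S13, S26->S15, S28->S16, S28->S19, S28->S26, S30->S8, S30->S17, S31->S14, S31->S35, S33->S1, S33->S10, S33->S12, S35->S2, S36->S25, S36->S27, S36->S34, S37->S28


BFS from S0:
  layer 0: {S0}
  layer 1: {S10, S27, S36}
  layer 2: {S25, S34}
Reachable set: {S0, S10, S25, S27, S34, S36}
Count = 6

6


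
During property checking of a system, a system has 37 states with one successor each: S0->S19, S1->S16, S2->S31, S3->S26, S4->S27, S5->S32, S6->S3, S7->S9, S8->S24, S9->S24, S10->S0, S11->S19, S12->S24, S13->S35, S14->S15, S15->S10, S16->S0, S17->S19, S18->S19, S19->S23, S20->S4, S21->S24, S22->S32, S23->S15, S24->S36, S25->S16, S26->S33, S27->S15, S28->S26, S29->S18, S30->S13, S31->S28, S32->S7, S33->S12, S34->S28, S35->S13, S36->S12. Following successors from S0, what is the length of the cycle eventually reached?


Trace from S0 until a state repeats:
  S0 -> S19 -> S23 -> S15 -> S10 -> S0
S0 first seen at step 0, revisited at step 5.
Cycle length = 5 - 0 = 5

5


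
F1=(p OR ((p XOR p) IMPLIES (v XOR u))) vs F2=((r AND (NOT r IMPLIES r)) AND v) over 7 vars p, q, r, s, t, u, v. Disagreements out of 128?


F1 = (p OR ((p XOR p) IMPLIES (v XOR u)))
F2 = ((r AND (NOT r IMPLIES r)) AND v)
Evaluate both on each of 128 rows (bits = p,q,r,s,t,u,v):
  row 0 [0000000]: F1=1 F2=0 (differ) -> 1
  row 1 [0000001]: F1=1 F2=0 (differ) -> 1
  row 2 [0000010]: F1=1 F2=0 (differ) -> 1
  row 3 [0000011]: F1=1 F2=0 (differ) -> 1
  row 4 [0000100]: F1=1 F2=0 (differ) -> 1
  (every remaining row is evaluated the same way; all 128 results are listed next)
Full result column, 8 rows per line (p,q,r,s fixed per line; t,u,v runs 000..111 left to right):
  rows 0-7 [p,q,r,s=0000]: 11111111  (ones: 8)
  rows 8-15 [p,q,r,s=0001]: 11111111  (ones: 8)
  rows 16-23 [p,q,r,s=0010]: 10101010  (ones: 4)
  rows 24-31 [p,q,r,s=0011]: 10101010  (ones: 4)
  rows 32-39 [p,q,r,s=0100]: 11111111  (ones: 8)
  rows 40-47 [p,q,r,s=0101]: 11111111  (ones: 8)
  rows 48-55 [p,q,r,s=0110]: 10101010  (ones: 4)
  rows 56-63 [p,q,r,s=0111]: 10101010  (ones: 4)
  rows 64-71 [p,q,r,s=1000]: 11111111  (ones: 8)
  rows 72-79 [p,q,r,s=1001]: 11111111  (ones: 8)
  rows 80-87 [p,q,r,s=1010]: 10101010  (ones: 4)
  rows 88-95 [p,q,r,s=1011]: 10101010  (ones: 4)
  rows 96-103 [p,q,r,s=1100]: 11111111  (ones: 8)
  rows 104-111 [p,q,r,s=1101]: 11111111  (ones: 8)
  rows 112-119 [p,q,r,s=1110]: 10101010  (ones: 4)
  rows 120-127 [p,q,r,s=1111]: 10101010  (ones: 4)
Disagreements = 8+8+4+4+8+8+4+4+8+8+4+4+8+8+4+4 = 96

96


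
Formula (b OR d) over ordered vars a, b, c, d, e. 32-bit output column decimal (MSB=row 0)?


Formula: (b OR d) over a, b, c, d, e (32 rows)
Evaluate each row (bits = a,b,c,d,e, MSB first):
  row 0 [00000]: (0 OR 0) -> 0
  row 1 [00001]: (0 OR 0) -> 0
  row 2 [00010]: (0 OR 1) -> 1
  row 3 [00011]: (0 OR 1) -> 1
  row 4 [00100]: (0 OR 0) -> 0
  row 5 [00101]: (0 OR 0) -> 0
  row 6 [00110]: (0 OR 1) -> 1
  row 7 [00111]: (0 OR 1) -> 1
  row 8 [01000]: (1 OR 0) -> 1
  row 9 [01001]: (1 OR 0) -> 1
  row 10 [01010]: (1 OR 1) -> 1
  row 11 [01011]: (1 OR 1) -> 1
  row 12 [01100]: (1 OR 0) -> 1
  row 13 [01101]: (1 OR 0) -> 1
  row 14 [01110]: (1 OR 1) -> 1
  row 15 [01111]: (1 OR 1) -> 1
  row 16 [10000]: (0 OR 0) -> 0
  row 17 [10001]: (0 OR 0) -> 0
  row 18 [10010]: (0 OR 1) -> 1
  row 19 [10011]: (0 OR 1) -> 1
  row 20 [10100]: (0 OR 0) -> 0
  row 21 [10101]: (0 OR 0) -> 0
  row 22 [10110]: (0 OR 1) -> 1
  row 23 [10111]: (0 OR 1) -> 1
  row 24 [11000]: (1 OR 0) -> 1
  row 25 [11001]: (1 OR 0) -> 1
  row 26 [11010]: (1 OR 1) -> 1
  row 27 [11011]: (1 OR 1) -> 1
  row 28 [11100]: (1 OR 0) -> 1
  row 29 [11101]: (1 OR 0) -> 1
  row 30 [11110]: (1 OR 1) -> 1
  row 31 [11111]: (1 OR 1) -> 1
Full result column, 4 rows per line (a,b,c fixed per line; d,e runs 00..11 left to right):
  rows 0-3 [a,b,c=000]: 0011  = hex 3
  rows 4-7 [a,b,c=001]: 0011  = hex 3
  rows 8-11 [a,b,c=010]: 1111  = hex F
  rows 12-15 [a,b,c=011]: 1111  = hex F
  rows 16-19 [a,b,c=100]: 0011  = hex 3
  rows 20-23 [a,b,c=101]: 0011  = hex 3
  rows 24-27 [a,b,c=110]: 1111  = hex F
  rows 28-31 [a,b,c=111]: 1111  = hex F
Output column (row 0 .. row 31) = 00110011111111110011001111111111
Output column grouped in 4s = 0011 0011 1111 1111 0011 0011 1111 1111 = 0x33FF33FF
Convert to decimal digit by digit (value = value*16 + digit):
  3 -> 3
  3*16 + 3 = 51
  51*16 + 15 (F) = 831
  831*16 + 15 (F) = 13311
  13311*16 + 3 = 212979
  212979*16 + 3 = 3407667
  3407667*16 + 15 (F) = 54522687
  54522687*16 + 15 (F) = 872363007
Decimal = 872363007

872363007


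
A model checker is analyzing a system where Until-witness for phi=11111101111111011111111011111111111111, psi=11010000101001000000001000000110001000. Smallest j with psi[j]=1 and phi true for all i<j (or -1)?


(phi U psi) at 0: need smallest j with psi[j]=1 and phi[i]=1 for all i in [0,j).
Scan from step 0:
  step 0: psi=1 and phi held for [0,0) -> witness found
Witness step = 0

0


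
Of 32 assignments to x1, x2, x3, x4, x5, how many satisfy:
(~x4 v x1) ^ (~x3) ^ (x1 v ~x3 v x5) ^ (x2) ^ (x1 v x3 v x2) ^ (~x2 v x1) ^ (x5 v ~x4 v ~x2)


CNF with 7 clauses over 5 vars (32 assignments).
An assignment satisfies CNF iff every clause has >=1 true literal.
Check each row (bits = x1,x2,x3,x4,x5; clause T/F shown):
  row 0 [00000]: clauses=TTTFFTT -> 0
  row 1 [00001]: clauses=TTTFFTT -> 0
  row 2 [00010]: clauses=FTTFFTT -> 0
  row 3 [00011]: clauses=FTTFFTT -> 0
  row 4 [00100]: clauses=TFFFTTT -> 0
  row 5 [00101]: clauses=TFTFTTT -> 0
  row 6 [00110]: clauses=FFFFTTT -> 0
  row 7 [00111]: clauses=FFTFTTT -> 0
  row 8 [01000]: clauses=TTTTTFT -> 0
  row 9 [01001]: clauses=TTTTTFT -> 0
  row 10 [01010]: clauses=FTTTTFF -> 0
  row 11 [01011]: clauses=FTTTTFT -> 0
  row 12 [01100]: clauses=TFFTTFT -> 0
  row 13 [01101]: clauses=TFTTTFT -> 0
  row 14 [01110]: clauses=FFFTTFF -> 0
  row 15 [01111]: clauses=FFTTTFT -> 0
  row 16 [10000]: clauses=TTTFTTT -> 0
  row 17 [10001]: clauses=TTTFTTT -> 0
  row 18 [10010]: clauses=TTTFTTT -> 0
  row 19 [10011]: clauses=TTTFTTT -> 0
  row 20 [10100]: clauses=TFTFTTT -> 0
  row 21 [10101]: clauses=TFTFTTT -> 0
  row 22 [10110]: clauses=TFTFTTT -> 0
  row 23 [10111]: clauses=TFTFTTT -> 0
  row 24 [11000]: clauses=TTTTTTT -> 1
  row 25 [11001]: clauses=TTTTTTT -> 1
  row 26 [11010]: clauses=TTTTTTF -> 0
  row 27 [11011]: clauses=TTTTTTT -> 1
  row 28 [11100]: clauses=TFTTTTT -> 0
  row 29 [11101]: clauses=TFTTTTT -> 0
  row 30 [11110]: clauses=TFTTTTF -> 0
  row 31 [11111]: clauses=TFTTTTT -> 0
Full result column, 8 rows per line (x1,x2 fixed per line; x3,x4,x5 runs 000..111 left to right):
  rows 0-7 [x1,x2=00]: 00000000  (ones: 0)
  rows 8-15 [x1,x2=01]: 00000000  (ones: 0)
  rows 16-23 [x1,x2=10]: 00000000  (ones: 0)
  rows 24-31 [x1,x2=11]: 11010000  (ones: 3)
Satisfying assignments = 0+0+0+3 = 3

3


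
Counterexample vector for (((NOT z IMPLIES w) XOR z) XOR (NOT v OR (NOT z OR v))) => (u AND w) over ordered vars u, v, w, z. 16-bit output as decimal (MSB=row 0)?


F1 = (((NOT z IMPLIES w) XOR z) XOR (NOT v OR (NOT z OR v)))
F2 = (u AND w)
Counterexample to F1=>F2 is where F1=1 and F2=0.
Evaluate each row (bits = u,v,w,z, MSB first):
  row 0 [0000]: F1=1 F2=0 -> F1&~F2 -> 1
  row 1 [0001]: F1=1 F2=0 -> F1&~F2 -> 1
  row 2 [0010]: F1=0 F2=0 -> F1&~F2 -> 0
  row 3 [0011]: F1=1 F2=0 -> F1&~F2 -> 1
  row 4 [0100]: F1=1 F2=0 -> F1&~F2 -> 1
  row 5 [0101]: F1=1 F2=0 -> F1&~F2 -> 1
  row 6 [0110]: F1=0 F2=0 -> F1&~F2 -> 0
  row 7 [0111]: F1=1 F2=0 -> F1&~F2 -> 1
  row 8 [1000]: F1=1 F2=0 -> F1&~F2 -> 1
  row 9 [1001]: F1=1 F2=0 -> F1&~F2 -> 1
  row 10 [1010]: F1=0 F2=1 -> F1&~F2 -> 0
  row 11 [1011]: F1=1 F2=1 -> F1&~F2 -> 0
  row 12 [1100]: F1=1 F2=0 -> F1&~F2 -> 1
  row 13 [1101]: F1=1 F2=0 -> F1&~F2 -> 1
  row 14 [1110]: F1=0 F2=1 -> F1&~F2 -> 0
  row 15 [1111]: F1=1 F2=1 -> F1&~F2 -> 0
Full result column, 4 rows per line (u,v fixed per line; w,z runs 00..11 left to right):
  rows 0-3 [u,v=00]: 1101  = hex D
  rows 4-7 [u,v=01]: 1101  = hex D
  rows 8-11 [u,v=10]: 1100  = hex C
  rows 12-15 [u,v=11]: 1100  = hex C
Counterexample vector (row 0 .. row 15) = 1101110111001100
Output column grouped in 4s = 1101 1101 1100 1100 = 0xDDCC
Convert to decimal digit by digit (value = value*16 + digit):
  D -> 13
  13*16 + 13 (D) = 221
  221*16 + 12 (C) = 3548
  3548*16 + 12 (C) = 56780
Decimal = 56780

56780


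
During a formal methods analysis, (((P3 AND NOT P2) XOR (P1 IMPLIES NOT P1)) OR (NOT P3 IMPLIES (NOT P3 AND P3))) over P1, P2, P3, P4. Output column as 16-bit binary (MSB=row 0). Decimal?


Formula: (((P3 AND NOT P2) XOR (P1 IMPLIES NOT P1)) OR (NOT P3 IMPLIES (NOT P3 AND P3))) over P1, P2, P3, P4 (16 rows)
Evaluate each row (bits = P1,P2,P3,P4, MSB first):
  row 0 [0000]: (((0 AND NOT 0) XOR (0 IMPLIES NOT 0)) OR (NOT 0 IMPLIES (NOT 0 AND 0))) -> 1
  row 1 [0001]: (((0 AND NOT 0) XOR (0 IMPLIES NOT 0)) OR (NOT 0 IMPLIES (NOT 0 AND 0))) -> 1
  row 2 [0010]: (((1 AND NOT 0) XOR (0 IMPLIES NOT 0)) OR (NOT 1 IMPLIES (NOT 1 AND 1))) -> 1
  row 3 [0011]: (((1 AND NOT 0) XOR (0 IMPLIES NOT 0)) OR (NOT 1 IMPLIES (NOT 1 AND 1))) -> 1
  row 4 [0100]: (((0 AND NOT 1) XOR (0 IMPLIES NOT 0)) OR (NOT 0 IMPLIES (NOT 0 AND 0))) -> 1
  row 5 [0101]: (((0 AND NOT 1) XOR (0 IMPLIES NOT 0)) OR (NOT 0 IMPLIES (NOT 0 AND 0))) -> 1
  row 6 [0110]: (((1 AND NOT 1) XOR (0 IMPLIES NOT 0)) OR (NOT 1 IMPLIES (NOT 1 AND 1))) -> 1
  row 7 [0111]: (((1 AND NOT 1) XOR (0 IMPLIES NOT 0)) OR (NOT 1 IMPLIES (NOT 1 AND 1))) -> 1
  row 8 [1000]: (((0 AND NOT 0) XOR (1 IMPLIES NOT 1)) OR (NOT 0 IMPLIES (NOT 0 AND 0))) -> 0
  row 9 [1001]: (((0 AND NOT 0) XOR (1 IMPLIES NOT 1)) OR (NOT 0 IMPLIES (NOT 0 AND 0))) -> 0
  row 10 [1010]: (((1 AND NOT 0) XOR (1 IMPLIES NOT 1)) OR (NOT 1 IMPLIES (NOT 1 AND 1))) -> 1
  row 11 [1011]: (((1 AND NOT 0) XOR (1 IMPLIES NOT 1)) OR (NOT 1 IMPLIES (NOT 1 AND 1))) -> 1
  row 12 [1100]: (((0 AND NOT 1) XOR (1 IMPLIES NOT 1)) OR (NOT 0 IMPLIES (NOT 0 AND 0))) -> 0
  row 13 [1101]: (((0 AND NOT 1) XOR (1 IMPLIES NOT 1)) OR (NOT 0 IMPLIES (NOT 0 AND 0))) -> 0
  row 14 [1110]: (((1 AND NOT 1) XOR (1 IMPLIES NOT 1)) OR (NOT 1 IMPLIES (NOT 1 AND 1))) -> 1
  row 15 [1111]: (((1 AND NOT 1) XOR (1 IMPLIES NOT 1)) OR (NOT 1 IMPLIES (NOT 1 AND 1))) -> 1
Full result column, 4 rows per line (P1,P2 fixed per line; P3,P4 runs 00..11 left to right):
  rows 0-3 [P1,P2=00]: 1111  = hex F
  rows 4-7 [P1,P2=01]: 1111  = hex F
  rows 8-11 [P1,P2=10]: 0011  = hex 3
  rows 12-15 [P1,P2=11]: 0011  = hex 3
Output column (row 0 .. row 15) = 1111111100110011
Output column grouped in 4s = 1111 1111 0011 0011 = 0xFF33
Convert to decimal digit by digit (value = value*16 + digit):
  F -> 15
  15*16 + 15 (F) = 255
  255*16 + 3 = 4083
  4083*16 + 3 = 65331
Decimal = 65331

65331


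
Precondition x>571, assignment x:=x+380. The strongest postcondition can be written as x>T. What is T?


Formula: sp(P, x:=E) = exists old_x. (x = E[old_x/x]) AND P[old_x/x] (old_x is the value of x before the assignment; eliminate old_x by solving x = E[old_x/x] for old_x)
Step 1: Precondition P: x>571, i.e. old_x > 571
Step 2: Assignment gives x = old_x + 380, so old_x = x - 380
Step 3: Substitute into P: x - 380 > 571
Step 4: Simplify: x > 571+380 = 951

951


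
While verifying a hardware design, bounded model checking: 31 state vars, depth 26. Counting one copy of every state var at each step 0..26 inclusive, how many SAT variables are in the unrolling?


BMC unrolls to depth k, creating one copy of each state var for steps 0..k.
Step count = 26 + 1 = 27 (steps 0 through 26)
Vars per step = 31
Total = 31 * 27 = 837

837


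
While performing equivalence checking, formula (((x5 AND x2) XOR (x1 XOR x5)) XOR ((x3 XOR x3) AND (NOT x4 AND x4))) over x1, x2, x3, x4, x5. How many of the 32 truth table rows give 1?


Formula: (((x5 AND x2) XOR (x1 XOR x5)) XOR ((x3 XOR x3) AND (NOT x4 AND x4))) over 5 vars (32 rows)
Evaluate each row (x1, x2, x3, x4, x5 as bits, MSB first):
  row 0 [00000]: (((0 AND 0) XOR (0 XOR 0)) XOR ((0 XOR 0) AND (NOT 0 AND 0))) -> 0
  row 1 [00001]: (((1 AND 0) XOR (0 XOR 1)) XOR ((0 XOR 0) AND (NOT 0 AND 0))) -> 1
  row 2 [00010]: (((0 AND 0) XOR (0 XOR 0)) XOR ((0 XOR 0) AND (NOT 1 AND 1))) -> 0
  row 3 [00011]: (((1 AND 0) XOR (0 XOR 1)) XOR ((0 XOR 0) AND (NOT 1 AND 1))) -> 1
  row 4 [00100]: (((0 AND 0) XOR (0 XOR 0)) XOR ((1 XOR 1) AND (NOT 0 AND 0))) -> 0
  row 5 [00101]: (((1 AND 0) XOR (0 XOR 1)) XOR ((1 XOR 1) AND (NOT 0 AND 0))) -> 1
  row 6 [00110]: (((0 AND 0) XOR (0 XOR 0)) XOR ((1 XOR 1) AND (NOT 1 AND 1))) -> 0
  row 7 [00111]: (((1 AND 0) XOR (0 XOR 1)) XOR ((1 XOR 1) AND (NOT 1 AND 1))) -> 1
  row 8 [01000]: (((0 AND 1) XOR (0 XOR 0)) XOR ((0 XOR 0) AND (NOT 0 AND 0))) -> 0
  row 9 [01001]: (((1 AND 1) XOR (0 XOR 1)) XOR ((0 XOR 0) AND (NOT 0 AND 0))) -> 0
  row 10 [01010]: (((0 AND 1) XOR (0 XOR 0)) XOR ((0 XOR 0) AND (NOT 1 AND 1))) -> 0
  row 11 [01011]: (((1 AND 1) XOR (0 XOR 1)) XOR ((0 XOR 0) AND (NOT 1 AND 1))) -> 0
  row 12 [01100]: (((0 AND 1) XOR (0 XOR 0)) XOR ((1 XOR 1) AND (NOT 0 AND 0))) -> 0
  row 13 [01101]: (((1 AND 1) XOR (0 XOR 1)) XOR ((1 XOR 1) AND (NOT 0 AND 0))) -> 0
  row 14 [01110]: (((0 AND 1) XOR (0 XOR 0)) XOR ((1 XOR 1) AND (NOT 1 AND 1))) -> 0
  row 15 [01111]: (((1 AND 1) XOR (0 XOR 1)) XOR ((1 XOR 1) AND (NOT 1 AND 1))) -> 0
  row 16 [10000]: (((0 AND 0) XOR (1 XOR 0)) XOR ((0 XOR 0) AND (NOT 0 AND 0))) -> 1
  row 17 [10001]: (((1 AND 0) XOR (1 XOR 1)) XOR ((0 XOR 0) AND (NOT 0 AND 0))) -> 0
  row 18 [10010]: (((0 AND 0) XOR (1 XOR 0)) XOR ((0 XOR 0) AND (NOT 1 AND 1))) -> 1
  row 19 [10011]: (((1 AND 0) XOR (1 XOR 1)) XOR ((0 XOR 0) AND (NOT 1 AND 1))) -> 0
  row 20 [10100]: (((0 AND 0) XOR (1 XOR 0)) XOR ((1 XOR 1) AND (NOT 0 AND 0))) -> 1
  row 21 [10101]: (((1 AND 0) XOR (1 XOR 1)) XOR ((1 XOR 1) AND (NOT 0 AND 0))) -> 0
  row 22 [10110]: (((0 AND 0) XOR (1 XOR 0)) XOR ((1 XOR 1) AND (NOT 1 AND 1))) -> 1
  row 23 [10111]: (((1 AND 0) XOR (1 XOR 1)) XOR ((1 XOR 1) AND (NOT 1 AND 1))) -> 0
  row 24 [11000]: (((0 AND 1) XOR (1 XOR 0)) XOR ((0 XOR 0) AND (NOT 0 AND 0))) -> 1
  row 25 [11001]: (((1 AND 1) XOR (1 XOR 1)) XOR ((0 XOR 0) AND (NOT 0 AND 0))) -> 1
  row 26 [11010]: (((0 AND 1) XOR (1 XOR 0)) XOR ((0 XOR 0) AND (NOT 1 AND 1))) -> 1
  row 27 [11011]: (((1 AND 1) XOR (1 XOR 1)) XOR ((0 XOR 0) AND (NOT 1 AND 1))) -> 1
  row 28 [11100]: (((0 AND 1) XOR (1 XOR 0)) XOR ((1 XOR 1) AND (NOT 0 AND 0))) -> 1
  row 29 [11101]: (((1 AND 1) XOR (1 XOR 1)) XOR ((1 XOR 1) AND (NOT 0 AND 0))) -> 1
  row 30 [11110]: (((0 AND 1) XOR (1 XOR 0)) XOR ((1 XOR 1) AND (NOT 1 AND 1))) -> 1
  row 31 [11111]: (((1 AND 1) XOR (1 XOR 1)) XOR ((1 XOR 1) AND (NOT 1 AND 1))) -> 1
Full result column, 8 rows per line (x1,x2 fixed per line; x3,x4,x5 runs 000..111 left to right):
  rows 0-7 [x1,x2=00]: 01010101  (ones: 4)
  rows 8-15 [x1,x2=01]: 00000000  (ones: 0)
  rows 16-23 [x1,x2=10]: 10101010  (ones: 4)
  rows 24-31 [x1,x2=11]: 11111111  (ones: 8)
Count of 1-rows = 4+0+4+8 = 16

16


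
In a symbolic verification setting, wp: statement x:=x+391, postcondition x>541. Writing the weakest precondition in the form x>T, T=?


Formula: wp(x:=E, P) = P[E/x] (substitute E for x in postcondition)
Step 1: Postcondition: x>541
Step 2: Substitute x+391 for x: x+391>541
Step 3: Solve for x: x > 541-391 = 150

150


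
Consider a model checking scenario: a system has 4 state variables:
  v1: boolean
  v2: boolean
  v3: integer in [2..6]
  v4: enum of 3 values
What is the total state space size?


State space = product of domain sizes of all variables.
Domain sizes:
  v1 (boolean): 2
  v2 (boolean): 2
  v3 (integer in [2..6]): 5
  v4 (enum of 3 values): 3
Product = 2 * 2 * 5 * 3 = 60

60


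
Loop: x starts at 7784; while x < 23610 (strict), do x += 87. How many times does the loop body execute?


Step 1: x goes from 7784 toward 23610 by 87; the body runs while x<23610, so iterations = ceil((bound-start)/step)
Step 2: Distance=15826
Step 3: ceil(15826/87)=182

182


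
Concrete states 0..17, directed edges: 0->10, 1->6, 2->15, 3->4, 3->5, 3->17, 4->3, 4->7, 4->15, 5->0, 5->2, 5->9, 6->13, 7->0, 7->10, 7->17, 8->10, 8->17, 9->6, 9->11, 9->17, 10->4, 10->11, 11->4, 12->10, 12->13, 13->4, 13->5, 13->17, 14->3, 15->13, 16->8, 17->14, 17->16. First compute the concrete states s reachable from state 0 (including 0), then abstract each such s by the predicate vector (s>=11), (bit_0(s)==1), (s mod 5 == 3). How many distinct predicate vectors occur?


BFS from 0:
Concrete reachable: {0, 2, 3, 4, 5, 6, 7, 8, 9, 10, 11, 13, 14, 15, 16, 17}
Abstract via predicates (s>=11), (bit_0(s)==1), (s mod 5 == 3):
  (0,0,0) <- {0, 2, 4, 6, 10}
  (0,0,1) <- {8}
  (0,1,0) <- {5, 7, 9}
  (0,1,1) <- {3}
  (1,0,0) <- {14, 16}
  (1,1,0) <- {11, 15, 17}
  (1,1,1) <- {13}
Distinct abstract states = 7

7


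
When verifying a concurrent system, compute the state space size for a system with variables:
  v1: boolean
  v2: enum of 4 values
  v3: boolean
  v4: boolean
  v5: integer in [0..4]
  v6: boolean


State space = product of domain sizes of all variables.
Domain sizes:
  v1 (boolean): 2
  v2 (enum of 4 values): 4
  v3 (boolean): 2
  v4 (boolean): 2
  v5 (integer in [0..4]): 5
  v6 (boolean): 2
Product = 2 * 4 * 2 * 2 * 5 * 2 = 320

320


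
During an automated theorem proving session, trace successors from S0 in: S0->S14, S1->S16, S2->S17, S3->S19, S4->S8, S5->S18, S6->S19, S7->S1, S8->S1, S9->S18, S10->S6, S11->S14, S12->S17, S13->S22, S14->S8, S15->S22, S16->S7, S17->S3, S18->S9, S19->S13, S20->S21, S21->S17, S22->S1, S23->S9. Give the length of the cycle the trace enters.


Trace from S0 until a state repeats:
  S0 -> S14 -> S8 -> S1 -> S16 -> S7 -> S1
S1 first seen at step 3, revisited at step 6.
Cycle length = 6 - 3 = 3

3


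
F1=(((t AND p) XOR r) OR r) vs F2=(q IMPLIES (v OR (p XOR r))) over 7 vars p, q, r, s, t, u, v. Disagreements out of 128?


F1 = (((t AND p) XOR r) OR r)
F2 = (q IMPLIES (v OR (p XOR r)))
Evaluate both on each of 128 rows (bits = p,q,r,s,t,u,v):
  row 0 [0000000]: F1=0 F2=1 (differ) -> 1
  row 1 [0000001]: F1=0 F2=1 (differ) -> 1
  row 2 [0000010]: F1=0 F2=1 (differ) -> 1
  row 3 [0000011]: F1=0 F2=1 (differ) -> 1
  row 4 [0000100]: F1=0 F2=1 (differ) -> 1
  (every remaining row is evaluated the same way; all 128 results are listed next)
Full result column, 8 rows per line (p,q,r,s fixed per line; t,u,v runs 000..111 left to right):
  rows 0-7 [p,q,r,s=0000]: 11111111  (ones: 8)
  rows 8-15 [p,q,r,s=0001]: 11111111  (ones: 8)
  rows 16-23 [p,q,r,s=0010]: 00000000  (ones: 0)
  rows 24-31 [p,q,r,s=0011]: 00000000  (ones: 0)
  rows 32-39 [p,q,r,s=0100]: 01010101  (ones: 4)
  rows 40-47 [p,q,r,s=0101]: 01010101  (ones: 4)
  rows 48-55 [p,q,r,s=0110]: 00000000  (ones: 0)
  rows 56-63 [p,q,r,s=0111]: 00000000  (ones: 0)
  rows 64-71 [p,q,r,s=1000]: 11110000  (ones: 4)
  rows 72-79 [p,q,r,s=1001]: 11110000  (ones: 4)
  rows 80-87 [p,q,r,s=1010]: 00000000  (ones: 0)
  rows 88-95 [p,q,r,s=1011]: 00000000  (ones: 0)
  rows 96-103 [p,q,r,s=1100]: 11110000  (ones: 4)
  rows 104-111 [p,q,r,s=1101]: 11110000  (ones: 4)
  rows 112-119 [p,q,r,s=1110]: 10101010  (ones: 4)
  rows 120-127 [p,q,r,s=1111]: 10101010  (ones: 4)
Disagreements = 8+8+0+0+4+4+0+0+4+4+0+0+4+4+4+4 = 48

48


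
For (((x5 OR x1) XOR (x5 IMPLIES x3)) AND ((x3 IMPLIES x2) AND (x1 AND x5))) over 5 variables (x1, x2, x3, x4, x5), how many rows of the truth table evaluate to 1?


Formula: (((x5 OR x1) XOR (x5 IMPLIES x3)) AND ((x3 IMPLIES x2) AND (x1 AND x5))) over 5 vars (32 rows)
Evaluate each row (x1, x2, x3, x4, x5 as bits, MSB first):
  row 0 [00000]: (((0 OR 0) XOR (0 IMPLIES 0)) AND ((0 IMPLIES 0) AND (0 AND 0))) -> 0
  row 1 [00001]: (((1 OR 0) XOR (1 IMPLIES 0)) AND ((0 IMPLIES 0) AND (0 AND 1))) -> 0
  row 2 [00010]: (((0 OR 0) XOR (0 IMPLIES 0)) AND ((0 IMPLIES 0) AND (0 AND 0))) -> 0
  row 3 [00011]: (((1 OR 0) XOR (1 IMPLIES 0)) AND ((0 IMPLIES 0) AND (0 AND 1))) -> 0
  row 4 [00100]: (((0 OR 0) XOR (0 IMPLIES 1)) AND ((1 IMPLIES 0) AND (0 AND 0))) -> 0
  row 5 [00101]: (((1 OR 0) XOR (1 IMPLIES 1)) AND ((1 IMPLIES 0) AND (0 AND 1))) -> 0
  row 6 [00110]: (((0 OR 0) XOR (0 IMPLIES 1)) AND ((1 IMPLIES 0) AND (0 AND 0))) -> 0
  row 7 [00111]: (((1 OR 0) XOR (1 IMPLIES 1)) AND ((1 IMPLIES 0) AND (0 AND 1))) -> 0
  row 8 [01000]: (((0 OR 0) XOR (0 IMPLIES 0)) AND ((0 IMPLIES 1) AND (0 AND 0))) -> 0
  row 9 [01001]: (((1 OR 0) XOR (1 IMPLIES 0)) AND ((0 IMPLIES 1) AND (0 AND 1))) -> 0
  row 10 [01010]: (((0 OR 0) XOR (0 IMPLIES 0)) AND ((0 IMPLIES 1) AND (0 AND 0))) -> 0
  row 11 [01011]: (((1 OR 0) XOR (1 IMPLIES 0)) AND ((0 IMPLIES 1) AND (0 AND 1))) -> 0
  row 12 [01100]: (((0 OR 0) XOR (0 IMPLIES 1)) AND ((1 IMPLIES 1) AND (0 AND 0))) -> 0
  row 13 [01101]: (((1 OR 0) XOR (1 IMPLIES 1)) AND ((1 IMPLIES 1) AND (0 AND 1))) -> 0
  row 14 [01110]: (((0 OR 0) XOR (0 IMPLIES 1)) AND ((1 IMPLIES 1) AND (0 AND 0))) -> 0
  row 15 [01111]: (((1 OR 0) XOR (1 IMPLIES 1)) AND ((1 IMPLIES 1) AND (0 AND 1))) -> 0
  row 16 [10000]: (((0 OR 1) XOR (0 IMPLIES 0)) AND ((0 IMPLIES 0) AND (1 AND 0))) -> 0
  row 17 [10001]: (((1 OR 1) XOR (1 IMPLIES 0)) AND ((0 IMPLIES 0) AND (1 AND 1))) -> 1
  row 18 [10010]: (((0 OR 1) XOR (0 IMPLIES 0)) AND ((0 IMPLIES 0) AND (1 AND 0))) -> 0
  row 19 [10011]: (((1 OR 1) XOR (1 IMPLIES 0)) AND ((0 IMPLIES 0) AND (1 AND 1))) -> 1
  row 20 [10100]: (((0 OR 1) XOR (0 IMPLIES 1)) AND ((1 IMPLIES 0) AND (1 AND 0))) -> 0
  row 21 [10101]: (((1 OR 1) XOR (1 IMPLIES 1)) AND ((1 IMPLIES 0) AND (1 AND 1))) -> 0
  row 22 [10110]: (((0 OR 1) XOR (0 IMPLIES 1)) AND ((1 IMPLIES 0) AND (1 AND 0))) -> 0
  row 23 [10111]: (((1 OR 1) XOR (1 IMPLIES 1)) AND ((1 IMPLIES 0) AND (1 AND 1))) -> 0
  row 24 [11000]: (((0 OR 1) XOR (0 IMPLIES 0)) AND ((0 IMPLIES 1) AND (1 AND 0))) -> 0
  row 25 [11001]: (((1 OR 1) XOR (1 IMPLIES 0)) AND ((0 IMPLIES 1) AND (1 AND 1))) -> 1
  row 26 [11010]: (((0 OR 1) XOR (0 IMPLIES 0)) AND ((0 IMPLIES 1) AND (1 AND 0))) -> 0
  row 27 [11011]: (((1 OR 1) XOR (1 IMPLIES 0)) AND ((0 IMPLIES 1) AND (1 AND 1))) -> 1
  row 28 [11100]: (((0 OR 1) XOR (0 IMPLIES 1)) AND ((1 IMPLIES 1) AND (1 AND 0))) -> 0
  row 29 [11101]: (((1 OR 1) XOR (1 IMPLIES 1)) AND ((1 IMPLIES 1) AND (1 AND 1))) -> 0
  row 30 [11110]: (((0 OR 1) XOR (0 IMPLIES 1)) AND ((1 IMPLIES 1) AND (1 AND 0))) -> 0
  row 31 [11111]: (((1 OR 1) XOR (1 IMPLIES 1)) AND ((1 IMPLIES 1) AND (1 AND 1))) -> 0
Full result column, 8 rows per line (x1,x2 fixed per line; x3,x4,x5 runs 000..111 left to right):
  rows 0-7 [x1,x2=00]: 00000000  (ones: 0)
  rows 8-15 [x1,x2=01]: 00000000  (ones: 0)
  rows 16-23 [x1,x2=10]: 01010000  (ones: 2)
  rows 24-31 [x1,x2=11]: 01010000  (ones: 2)
Count of 1-rows = 0+0+2+2 = 4

4


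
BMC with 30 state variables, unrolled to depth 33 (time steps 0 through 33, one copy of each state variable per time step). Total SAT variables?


BMC unrolls to depth k, creating one copy of each state var for steps 0..k.
Step count = 33 + 1 = 34 (steps 0 through 33)
Vars per step = 30
Total = 30 * 34 = 1020

1020


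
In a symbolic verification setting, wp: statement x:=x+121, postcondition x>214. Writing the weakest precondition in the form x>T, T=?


Formula: wp(x:=E, P) = P[E/x] (substitute E for x in postcondition)
Step 1: Postcondition: x>214
Step 2: Substitute x+121 for x: x+121>214
Step 3: Solve for x: x > 214-121 = 93

93


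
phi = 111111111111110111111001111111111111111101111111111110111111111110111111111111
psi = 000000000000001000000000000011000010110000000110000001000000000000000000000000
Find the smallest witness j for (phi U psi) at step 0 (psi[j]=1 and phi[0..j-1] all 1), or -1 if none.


(phi U psi) at 0: need smallest j with psi[j]=1 and phi[i]=1 for all i in [0,j).
Scan from step 0:
  step 0: phi=1, psi=0 -> continue
  step 1: phi=1, psi=0 -> continue
  step 2: phi=1, psi=0 -> continue
  step 3: phi=1, psi=0 -> continue
  step 14: psi=1 and phi held for [0,14) -> witness found
Witness step = 14

14


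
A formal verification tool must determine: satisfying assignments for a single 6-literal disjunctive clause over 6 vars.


Step 1: Total=2^6=64
Step 2: Unsat when all 6 false: 2^0=1
Step 3: Sat=64-1=63

63


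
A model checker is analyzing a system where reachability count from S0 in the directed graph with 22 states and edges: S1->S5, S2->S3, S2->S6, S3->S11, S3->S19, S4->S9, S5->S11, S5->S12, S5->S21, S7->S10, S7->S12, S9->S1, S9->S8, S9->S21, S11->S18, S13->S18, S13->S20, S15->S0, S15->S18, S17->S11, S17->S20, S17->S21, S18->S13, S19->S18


BFS from S0:
  layer 0: {S0}
Reachable set: {S0}
Count = 1

1


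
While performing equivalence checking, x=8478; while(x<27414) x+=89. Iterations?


Step 1: x goes from 8478 toward 27414 by 89; the body runs while x<27414, so iterations = ceil((bound-start)/step)
Step 2: Distance=18936
Step 3: ceil(18936/89)=213

213
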